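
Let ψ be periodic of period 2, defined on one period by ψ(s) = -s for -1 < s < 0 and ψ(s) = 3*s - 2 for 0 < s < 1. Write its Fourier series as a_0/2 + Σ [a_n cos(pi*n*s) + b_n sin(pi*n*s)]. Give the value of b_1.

b_1 = ∫_{-1}^{1} ψ(s) sin(pi*s) ds.
Split the integral at the breakpoints.
Integrating by parts (boundary term plus one more integral), an antiderivative of (-s) sin(pi*s) is s*cos(pi*s)/pi - sin(pi*s)/pi**2; evaluating from -1 to 0: ∫_{-1}^{0} (-s) sin(pi*s) ds = (0) - (1/pi) = -1/pi.
Integrating by parts (boundary term plus one more integral), an antiderivative of (3*s - 2) sin(pi*s) is -3*s*cos(pi*s)/pi + 3*sin(pi*s)/pi**2 + 2*cos(pi*s)/pi; evaluating from 0 to 1: ∫_{0}^{1} (3*s - 2) sin(pi*s) ds = (1/pi) - (2/pi) = -1/pi.
Summing the pieces gives b_1 = -2/pi.

-2/pi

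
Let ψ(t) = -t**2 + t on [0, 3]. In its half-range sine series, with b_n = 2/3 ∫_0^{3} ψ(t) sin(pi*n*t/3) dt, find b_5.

b_5 = 2/3 ∫_0^{3} (-t**2 + t) sin(5*pi*t/3) dt.
Integrating by parts twice (tabular method), an antiderivative of (-t**2 + t) sin(5*pi*t/3) is 3*t**2*cos(5*pi*t/3)/(5*pi) - 18*t*sin(5*pi*t/3)/(25*pi**2) - 3*t*cos(5*pi*t/3)/(5*pi) + 9*sin(5*pi*t/3)/(25*pi**2) - 54*cos(5*pi*t/3)/(125*pi**3); evaluating from 0 to 3: ∫_{0}^{3} (-t**2 + t) sin(5*pi*t/3) dt = (18*(3 - 25*pi**2)/(125*pi**3)) - (-54/(125*pi**3)) = 18*(6 - 25*pi**2)/(125*pi**3).
Hence b_5 = (2/3)·(18*(6 - 25*pi**2)/(125*pi**3)) = 12*(6 - 25*pi**2)/(125*pi**3).

12*(6 - 25*pi**2)/(125*pi**3)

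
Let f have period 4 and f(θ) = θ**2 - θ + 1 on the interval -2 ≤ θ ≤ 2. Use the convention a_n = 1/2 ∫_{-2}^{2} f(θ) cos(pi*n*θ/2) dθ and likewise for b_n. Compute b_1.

b_1 = 1/2 ∫_{-2}^{2} f(θ) sin(pi*θ/2) dθ.
Integrating by parts twice (tabular method), an antiderivative of (θ**2 - θ + 1) sin(pi*θ/2) is -2*θ**2*cos(pi*θ/2)/pi + 8*θ*sin(pi*θ/2)/pi**2 + 2*θ*cos(pi*θ/2)/pi - 4*sin(pi*θ/2)/pi**2 - 2*cos(pi*θ/2)/pi + 16*cos(pi*θ/2)/pi**3; evaluating from -2 to 2: ∫_{-2}^{2} (θ**2 - θ + 1) sin(pi*θ/2) dθ = (-16/pi**3 + 6/pi) - (-16/pi**3 + 14/pi) = -8/pi.
Hence b_1 = (1/2)·(-8/pi) = -4/pi.

-4/pi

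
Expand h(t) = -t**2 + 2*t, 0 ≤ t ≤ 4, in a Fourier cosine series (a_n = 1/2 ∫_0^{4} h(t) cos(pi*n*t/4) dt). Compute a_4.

a_4 = 1/2 ∫_0^{4} (-t**2 + 2*t) cos(pi*t) dt.
Integrating by parts twice (tabular method), an antiderivative of (-t**2 + 2*t) cos(pi*t) is -t**2*sin(pi*t)/pi + 2*t*sin(pi*t)/pi - 2*t*cos(pi*t)/pi**2 + 2*sin(pi*t)/pi**3 + 2*cos(pi*t)/pi**2; evaluating from 0 to 4: ∫_{0}^{4} (-t**2 + 2*t) cos(pi*t) dt = (-6/pi**2) - (2/pi**2) = -8/pi**2.
Hence a_4 = (1/2)·(-8/pi**2) = -4/pi**2.

-4/pi**2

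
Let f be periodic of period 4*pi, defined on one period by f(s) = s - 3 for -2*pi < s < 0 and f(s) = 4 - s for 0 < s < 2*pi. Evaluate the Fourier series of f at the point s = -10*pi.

s = -10*pi differs from s = -2*pi by -2 full period(s), and the series is 4*pi-periodic.
At s = -2*pi the one-sided limits are f(-2*pi^-) = 4 - 2*pi and f(-2*pi^+) = -2*pi - 3.
By Dirichlet's theorem the series converges to their average, [(4 - 2*pi) + (-2*pi - 3)]/2 = 1/2 - 2*pi.

1/2 - 2*pi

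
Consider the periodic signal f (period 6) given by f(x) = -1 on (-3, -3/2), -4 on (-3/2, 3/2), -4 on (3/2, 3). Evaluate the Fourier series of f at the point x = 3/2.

f is continuous at x = 3/2 with value -4, so the series converges to -4 there.

-4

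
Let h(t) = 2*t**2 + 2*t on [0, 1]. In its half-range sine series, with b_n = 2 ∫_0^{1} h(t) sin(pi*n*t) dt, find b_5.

8*(-2 + 25*pi**2)/(125*pi**3)

b_5 = 2 ∫_0^{1} (2*t**2 + 2*t) sin(5*pi*t) dt.
Integrating by parts twice (tabular method), an antiderivative of (2*t**2 + 2*t) sin(5*pi*t) is -2*t**2*cos(5*pi*t)/(5*pi) + 4*t*sin(5*pi*t)/(25*pi**2) - 2*t*cos(5*pi*t)/(5*pi) + 2*sin(5*pi*t)/(25*pi**2) + 4*cos(5*pi*t)/(125*pi**3); evaluating from 0 to 1: ∫_{0}^{1} (2*t**2 + 2*t) sin(5*pi*t) dt = (4*(-1 + 25*pi**2)/(125*pi**3)) - (4/(125*pi**3)) = 4*(-2 + 25*pi**2)/(125*pi**3).
Hence b_5 = 2·(4*(-2 + 25*pi**2)/(125*pi**3)) = 8*(-2 + 25*pi**2)/(125*pi**3).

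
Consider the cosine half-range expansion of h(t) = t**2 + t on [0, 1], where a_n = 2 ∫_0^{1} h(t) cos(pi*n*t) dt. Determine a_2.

pi**(-2)

a_2 = 2 ∫_0^{1} (t**2 + t) cos(2*pi*t) dt.
Integrating by parts twice (tabular method), an antiderivative of (t**2 + t) cos(2*pi*t) is t**2*sin(2*pi*t)/(2*pi) + t*sin(2*pi*t)/(2*pi) + t*cos(2*pi*t)/(2*pi**2) - sin(2*pi*t)/(4*pi**3) + cos(2*pi*t)/(4*pi**2); evaluating from 0 to 1: ∫_{0}^{1} (t**2 + t) cos(2*pi*t) dt = (3/(4*pi**2)) - (1/(4*pi**2)) = 1/(2*pi**2).
Hence a_2 = 2·(1/(2*pi**2)) = pi**(-2).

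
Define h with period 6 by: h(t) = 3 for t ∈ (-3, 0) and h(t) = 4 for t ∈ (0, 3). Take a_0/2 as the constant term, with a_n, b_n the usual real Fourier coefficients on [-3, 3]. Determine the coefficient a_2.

a_2 = 1/3 ∫_{-3}^{3} h(t) cos(2*pi*t/3) dt.
Split the integral at the breakpoints.
Directly, an antiderivative of (3) cos(2*pi*t/3) is 9*sin(2*pi*t/3)/(2*pi); evaluating from -3 to 0: ∫_{-3}^{0} (3) cos(2*pi*t/3) dt = (0) - (0) = 0.
Directly, an antiderivative of (4) cos(2*pi*t/3) is 6*sin(2*pi*t/3)/pi; evaluating from 0 to 3: ∫_{0}^{3} (4) cos(2*pi*t/3) dt = (0) - (0) = 0.
Summing the pieces and multiplying by (1/3) gives a_2 = 0.

0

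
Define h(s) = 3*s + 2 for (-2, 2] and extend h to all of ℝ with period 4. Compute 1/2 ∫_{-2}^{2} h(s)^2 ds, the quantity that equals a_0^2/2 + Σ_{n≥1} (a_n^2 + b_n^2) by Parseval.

32

1/2 ∫_{-2}^{2} h(s)^2 ds = 1/2 · (64) = 32.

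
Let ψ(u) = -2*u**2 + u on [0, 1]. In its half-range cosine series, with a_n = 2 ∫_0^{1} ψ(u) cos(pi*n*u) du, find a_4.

-1/(2*pi**2)

a_4 = 2 ∫_0^{1} (-2*u**2 + u) cos(4*pi*u) du.
Integrating by parts twice (tabular method), an antiderivative of (-2*u**2 + u) cos(4*pi*u) is -u**2*sin(4*pi*u)/(2*pi) + u*sin(4*pi*u)/(4*pi) - u*cos(4*pi*u)/(4*pi**2) + sin(4*pi*u)/(16*pi**3) + cos(4*pi*u)/(16*pi**2); evaluating from 0 to 1: ∫_{0}^{1} (-2*u**2 + u) cos(4*pi*u) du = (-3/(16*pi**2)) - (1/(16*pi**2)) = -1/(4*pi**2).
Hence a_4 = 2·(-1/(4*pi**2)) = -1/(2*pi**2).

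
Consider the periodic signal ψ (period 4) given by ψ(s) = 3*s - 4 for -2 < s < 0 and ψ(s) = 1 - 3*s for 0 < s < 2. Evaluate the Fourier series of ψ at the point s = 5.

s = 5 differs from s = 1 by 1 full period(s), and the series is 4-periodic.
ψ is continuous at s = 1 with value -2, so the series converges to -2 there.

-2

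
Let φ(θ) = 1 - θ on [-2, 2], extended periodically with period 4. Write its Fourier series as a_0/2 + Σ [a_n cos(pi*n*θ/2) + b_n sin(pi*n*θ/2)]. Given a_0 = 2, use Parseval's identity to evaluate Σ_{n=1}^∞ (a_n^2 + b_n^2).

8/3

Parseval: a_0^2/2 + Σ_{n≥1} (a_n^2+b_n^2) = 1/2 ∫_{-2}^{2} φ(θ)^2 dθ = 14/3.
Subtract a_0^2/2 = 2: Σ (a_n^2+b_n^2) = 8/3.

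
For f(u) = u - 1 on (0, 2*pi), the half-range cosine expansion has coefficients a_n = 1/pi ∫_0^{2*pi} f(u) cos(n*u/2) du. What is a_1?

-8/pi

a_1 = 1/pi ∫_0^{2*pi} (u - 1) cos(u/2) du.
Integrating by parts (boundary term plus one more integral), an antiderivative of (u - 1) cos(u/2) is 2*u*sin(u/2) - 2*sin(u/2) + 4*cos(u/2); evaluating from 0 to 2*pi: ∫_{0}^{2*pi} (u - 1) cos(u/2) du = (-4) - (4) = -8.
Hence a_1 = (1/pi)·(-8) = -8/pi.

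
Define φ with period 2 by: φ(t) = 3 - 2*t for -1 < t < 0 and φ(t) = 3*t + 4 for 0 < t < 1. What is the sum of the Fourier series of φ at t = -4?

7/2

t = -4 differs from t = 0 by -2 full period(s), and the series is 2-periodic.
At t = 0 the one-sided limits are φ(0^-) = 3 and φ(0^+) = 4.
By Dirichlet's theorem the series converges to their average, [(3) + (4)]/2 = 7/2.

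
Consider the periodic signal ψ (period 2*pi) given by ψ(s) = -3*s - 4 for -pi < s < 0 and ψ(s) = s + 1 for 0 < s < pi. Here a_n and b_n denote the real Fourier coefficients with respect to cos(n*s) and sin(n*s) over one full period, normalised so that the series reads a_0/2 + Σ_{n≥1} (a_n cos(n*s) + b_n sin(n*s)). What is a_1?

-8/pi

a_1 = 1/pi ∫_{-pi}^{pi} ψ(s) cos(s) ds.
Split the integral at the breakpoints.
Integrating by parts (boundary term plus one more integral), an antiderivative of (-3*s - 4) cos(s) is -3*s*sin(s) - 4*sin(s) - 3*cos(s); evaluating from -pi to 0: ∫_{-pi}^{0} (-3*s - 4) cos(s) ds = (-3) - (3) = -6.
Integrating by parts (boundary term plus one more integral), an antiderivative of (s + 1) cos(s) is s*sin(s) + sin(s) + cos(s); evaluating from 0 to pi: ∫_{0}^{pi} (s + 1) cos(s) ds = (-1) - (1) = -2.
Summing the pieces and multiplying by (1/pi) gives a_1 = -8/pi.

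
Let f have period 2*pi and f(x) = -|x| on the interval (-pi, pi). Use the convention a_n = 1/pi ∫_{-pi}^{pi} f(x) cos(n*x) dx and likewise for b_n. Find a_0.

-pi

a_0 = 1/pi ∫_{-pi}^{pi} f(x) dx = 1/pi · (-pi**2) = -pi.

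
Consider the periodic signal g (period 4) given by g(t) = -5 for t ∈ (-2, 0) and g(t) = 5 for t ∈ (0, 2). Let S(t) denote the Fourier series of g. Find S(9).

t = 9 differs from t = 1 by 2 full period(s), and the series is 4-periodic.
g is continuous at t = 1 with value 5, so the series converges to 5 there.

5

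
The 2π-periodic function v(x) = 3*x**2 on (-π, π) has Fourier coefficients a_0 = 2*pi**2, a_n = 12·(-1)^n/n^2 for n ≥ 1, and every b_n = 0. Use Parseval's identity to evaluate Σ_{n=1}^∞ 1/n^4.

pi**4/90

Parseval: a_0^2/2 + Σ a_n^2 = (1/π) ∫_{-π}^{π} v(x)^2 dx = 18*pi**4/5.
Subtract a_0^2/2 = 2*pi**4: Σ a_n^2 = 8*pi**4/5.
Since a_n^2 = 144/n^4, Σ 1/n^4 = pi**4/90.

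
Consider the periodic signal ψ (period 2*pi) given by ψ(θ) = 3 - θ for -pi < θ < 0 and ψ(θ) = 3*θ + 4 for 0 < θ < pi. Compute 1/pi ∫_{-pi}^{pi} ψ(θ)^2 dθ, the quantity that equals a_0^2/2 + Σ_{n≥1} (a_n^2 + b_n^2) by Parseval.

1/pi ∫_{-pi}^{pi} ψ(θ)^2 dθ = 1/pi · (5*pi*(15 + 2*pi**2 + 9*pi)/3) = 25 + 10*pi**2/3 + 15*pi.

25 + 10*pi**2/3 + 15*pi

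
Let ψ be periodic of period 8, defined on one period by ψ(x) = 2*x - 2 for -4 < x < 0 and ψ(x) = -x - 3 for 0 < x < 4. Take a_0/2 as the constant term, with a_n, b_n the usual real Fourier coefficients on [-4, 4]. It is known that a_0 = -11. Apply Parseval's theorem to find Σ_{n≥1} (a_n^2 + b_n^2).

Parseval: a_0^2/2 + Σ_{n≥1} (a_n^2+b_n^2) = 1/4 ∫_{-4}^{4} ψ(x)^2 dx = 203/3.
Subtract a_0^2/2 = 121/2: Σ (a_n^2+b_n^2) = 43/6.

43/6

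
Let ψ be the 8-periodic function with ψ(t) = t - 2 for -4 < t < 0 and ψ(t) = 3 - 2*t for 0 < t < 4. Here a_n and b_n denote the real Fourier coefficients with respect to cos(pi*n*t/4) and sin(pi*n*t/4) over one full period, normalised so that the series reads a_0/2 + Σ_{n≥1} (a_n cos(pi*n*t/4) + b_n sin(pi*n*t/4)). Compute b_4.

1/pi

b_4 = 1/4 ∫_{-4}^{4} ψ(t) sin(pi*t) dt.
Split the integral at the breakpoints.
Integrating by parts (boundary term plus one more integral), an antiderivative of (t - 2) sin(pi*t) is -t*cos(pi*t)/pi + sin(pi*t)/pi**2 + 2*cos(pi*t)/pi; evaluating from -4 to 0: ∫_{-4}^{0} (t - 2) sin(pi*t) dt = (2/pi) - (6/pi) = -4/pi.
Integrating by parts (boundary term plus one more integral), an antiderivative of (3 - 2*t) sin(pi*t) is 2*t*cos(pi*t)/pi - 2*sin(pi*t)/pi**2 - 3*cos(pi*t)/pi; evaluating from 0 to 4: ∫_{0}^{4} (3 - 2*t) sin(pi*t) dt = (5/pi) - (-3/pi) = 8/pi.
Summing the pieces and multiplying by (1/4) gives b_4 = 1/pi.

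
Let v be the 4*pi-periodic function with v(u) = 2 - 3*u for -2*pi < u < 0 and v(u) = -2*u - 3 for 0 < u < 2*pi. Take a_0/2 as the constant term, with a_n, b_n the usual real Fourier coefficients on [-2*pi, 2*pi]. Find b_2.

b_2 = (1/(2*pi)) ∫_{-2*pi}^{2*pi} v(u) sin(u) du.
Split the integral at the breakpoints.
Integrating by parts (boundary term plus one more integral), an antiderivative of (2 - 3*u) sin(u) is 3*u*cos(u) - 3*sin(u) - 2*cos(u); evaluating from -2*pi to 0: ∫_{-2*pi}^{0} (2 - 3*u) sin(u) du = (-2) - (-6*pi - 2) = 6*pi.
Integrating by parts (boundary term plus one more integral), an antiderivative of (-2*u - 3) sin(u) is 2*u*cos(u) - 2*sin(u) + 3*cos(u); evaluating from 0 to 2*pi: ∫_{0}^{2*pi} (-2*u - 3) sin(u) du = (3 + 4*pi) - (3) = 4*pi.
Summing the pieces and multiplying by (1/(2*pi)) gives b_2 = 5.

5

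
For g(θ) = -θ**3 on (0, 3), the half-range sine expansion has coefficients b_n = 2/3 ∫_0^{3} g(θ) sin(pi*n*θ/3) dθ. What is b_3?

b_3 = 2/3 ∫_0^{3} (-θ**3) sin(pi*θ) dθ.
Integrating by parts three times (tabular method), an antiderivative of (-θ**3) sin(pi*θ) is θ**3*cos(pi*θ)/pi - 3*θ**2*sin(pi*θ)/pi**2 - 6*θ*cos(pi*θ)/pi**3 + 6*sin(pi*θ)/pi**4; evaluating from 0 to 3: ∫_{0}^{3} (-θ**3) sin(pi*θ) dθ = (-27/pi + 18/pi**3) - (0) = -27/pi + 18/pi**3.
Hence b_3 = (2/3)·(-27/pi + 18/pi**3) = -18/pi + 12/pi**3.

-18/pi + 12/pi**3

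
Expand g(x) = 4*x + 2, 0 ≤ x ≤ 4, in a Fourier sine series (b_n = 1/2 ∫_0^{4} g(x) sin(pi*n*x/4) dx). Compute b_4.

b_4 = 1/2 ∫_0^{4} (4*x + 2) sin(pi*x) dx.
Integrating by parts (boundary term plus one more integral), an antiderivative of (4*x + 2) sin(pi*x) is -4*x*cos(pi*x)/pi + 4*sin(pi*x)/pi**2 - 2*cos(pi*x)/pi; evaluating from 0 to 4: ∫_{0}^{4} (4*x + 2) sin(pi*x) dx = (-18/pi) - (-2/pi) = -16/pi.
Hence b_4 = (1/2)·(-16/pi) = -8/pi.

-8/pi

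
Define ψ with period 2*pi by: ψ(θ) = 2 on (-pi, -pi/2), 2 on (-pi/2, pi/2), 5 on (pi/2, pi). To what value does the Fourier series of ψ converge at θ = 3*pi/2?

2

θ = 3*pi/2 differs from θ = -pi/2 by 1 full period(s), and the series is 2*pi-periodic.
ψ is continuous at θ = -pi/2 with value 2, so the series converges to 2 there.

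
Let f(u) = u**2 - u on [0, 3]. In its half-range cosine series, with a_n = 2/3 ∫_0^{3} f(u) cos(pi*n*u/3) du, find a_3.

a_3 = 2/3 ∫_0^{3} (u**2 - u) cos(pi*u) du.
Integrating by parts twice (tabular method), an antiderivative of (u**2 - u) cos(pi*u) is u**2*sin(pi*u)/pi - u*sin(pi*u)/pi + 2*u*cos(pi*u)/pi**2 - 2*sin(pi*u)/pi**3 - cos(pi*u)/pi**2; evaluating from 0 to 3: ∫_{0}^{3} (u**2 - u) cos(pi*u) du = (-5/pi**2) - (-1/pi**2) = -4/pi**2.
Hence a_3 = (2/3)·(-4/pi**2) = -8/(3*pi**2).

-8/(3*pi**2)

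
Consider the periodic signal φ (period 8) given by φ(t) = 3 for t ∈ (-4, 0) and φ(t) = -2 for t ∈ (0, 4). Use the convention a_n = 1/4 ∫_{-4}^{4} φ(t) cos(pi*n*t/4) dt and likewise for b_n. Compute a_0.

1

a_0 = 1/4 ∫_{-4}^{4} φ(t) dt = 1/4 · (4) = 1.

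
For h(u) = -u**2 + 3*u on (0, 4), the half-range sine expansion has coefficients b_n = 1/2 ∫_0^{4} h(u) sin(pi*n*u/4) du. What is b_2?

b_2 = 1/2 ∫_0^{4} (-u**2 + 3*u) sin(pi*u/2) du.
Integrating by parts twice (tabular method), an antiderivative of (-u**2 + 3*u) sin(pi*u/2) is 2*u**2*cos(pi*u/2)/pi - 8*u*sin(pi*u/2)/pi**2 - 6*u*cos(pi*u/2)/pi + 12*sin(pi*u/2)/pi**2 - 16*cos(pi*u/2)/pi**3; evaluating from 0 to 4: ∫_{0}^{4} (-u**2 + 3*u) sin(pi*u/2) du = (-16/pi**3 + 8/pi) - (-16/pi**3) = 8/pi.
Hence b_2 = (1/2)·(8/pi) = 4/pi.

4/pi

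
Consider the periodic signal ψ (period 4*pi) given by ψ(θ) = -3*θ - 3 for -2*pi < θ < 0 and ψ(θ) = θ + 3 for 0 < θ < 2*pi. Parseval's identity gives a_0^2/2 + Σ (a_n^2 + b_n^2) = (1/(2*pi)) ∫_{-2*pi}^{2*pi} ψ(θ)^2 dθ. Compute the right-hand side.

(1/(2*pi)) ∫_{-2*pi}^{2*pi} ψ(θ)^2 dθ = (1/(2*pi)) · (4*pi*(-18*pi + 27 + 20*pi**2)/3) = -12*pi + 18 + 40*pi**2/3.

-12*pi + 18 + 40*pi**2/3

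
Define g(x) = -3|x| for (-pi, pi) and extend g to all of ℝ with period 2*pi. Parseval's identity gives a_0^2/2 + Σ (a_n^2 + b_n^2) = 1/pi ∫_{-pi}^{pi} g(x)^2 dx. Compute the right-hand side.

6*pi**2

1/pi ∫_{-pi}^{pi} g(x)^2 dx = 1/pi · (6*pi**3) = 6*pi**2.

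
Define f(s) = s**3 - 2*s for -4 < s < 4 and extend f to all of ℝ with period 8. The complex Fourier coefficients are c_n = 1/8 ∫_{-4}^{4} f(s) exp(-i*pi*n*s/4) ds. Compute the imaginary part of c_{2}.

Since f is real-valued, Im(c_{2}) = -1/8 ∫_{-4}^{4} f(s) sin(pi*s/2) ds = -b_{2}/2.
f is odd and sin(pi*s/2) is odd, so the integrand is even: ∫_{-4}^{4} f(s) sin(pi*s/2) ds = 2∫_0^{4} f(s) sin(pi*s/2) ds.
Integrating by parts three times (tabular method), an antiderivative of (s**3 - 2*s) sin(pi*s/2) is -2*s**3*cos(pi*s/2)/pi + 12*s**2*sin(pi*s/2)/pi**2 + 4*s*cos(pi*s/2)/pi + 48*s*cos(pi*s/2)/pi**3 - 96*sin(pi*s/2)/pi**4 - 8*sin(pi*s/2)/pi**2; evaluating from 0 to 4: ∫_{0}^{4} (s**3 - 2*s) sin(pi*s/2) ds = (-112/pi + 192/pi**3) - (0) = -112/pi + 192/pi**3.
So ∫_{-4}^{4} f(s) sin(pi*s/2) ds = -224/pi + 384/pi**3.
Hence Im(c_{2}) = (-1/8)·(-224/pi + 384/pi**3) = -48/pi**3 + 28/pi.

-48/pi**3 + 28/pi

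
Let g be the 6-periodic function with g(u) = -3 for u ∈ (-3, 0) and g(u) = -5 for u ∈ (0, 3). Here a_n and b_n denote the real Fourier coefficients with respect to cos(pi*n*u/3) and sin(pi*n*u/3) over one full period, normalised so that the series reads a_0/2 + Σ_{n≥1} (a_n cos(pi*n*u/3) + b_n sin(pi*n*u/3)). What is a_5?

a_5 = 1/3 ∫_{-3}^{3} g(u) cos(5*pi*u/3) du.
Split the integral at the breakpoints.
Directly, an antiderivative of (-3) cos(5*pi*u/3) is -9*sin(5*pi*u/3)/(5*pi); evaluating from -3 to 0: ∫_{-3}^{0} (-3) cos(5*pi*u/3) du = (0) - (0) = 0.
Directly, an antiderivative of (-5) cos(5*pi*u/3) is -3*sin(5*pi*u/3)/pi; evaluating from 0 to 3: ∫_{0}^{3} (-5) cos(5*pi*u/3) du = (0) - (0) = 0.
Summing the pieces and multiplying by (1/3) gives a_5 = 0.

0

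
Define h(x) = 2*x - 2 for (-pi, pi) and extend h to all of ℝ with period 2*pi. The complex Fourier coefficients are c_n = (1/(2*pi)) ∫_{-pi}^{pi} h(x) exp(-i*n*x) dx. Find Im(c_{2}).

1

Since h is real-valued, Im(c_{2}) = -(1/(2*pi)) ∫_{-pi}^{pi} h(x) sin(2*x) dx = -b_{2}/2.
Integrating by parts (boundary term plus one more integral), an antiderivative of (2*x - 2) sin(2*x) is -x*cos(2*x) + sin(2*x)/2 + cos(2*x); evaluating from -pi to pi: ∫_{-pi}^{pi} (2*x - 2) sin(2*x) dx = (1 - pi) - (1 + pi) = -2*pi.
Hence Im(c_{2}) = (-1/(2*pi))·(-2*pi) = 1.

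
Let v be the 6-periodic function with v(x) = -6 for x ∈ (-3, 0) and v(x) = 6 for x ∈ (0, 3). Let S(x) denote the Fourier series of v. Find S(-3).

At x = -3 the one-sided limits are v(-3^-) = 6 and v(-3^+) = -6.
By Dirichlet's theorem the series converges to their average, [(6) + (-6)]/2 = 0.

0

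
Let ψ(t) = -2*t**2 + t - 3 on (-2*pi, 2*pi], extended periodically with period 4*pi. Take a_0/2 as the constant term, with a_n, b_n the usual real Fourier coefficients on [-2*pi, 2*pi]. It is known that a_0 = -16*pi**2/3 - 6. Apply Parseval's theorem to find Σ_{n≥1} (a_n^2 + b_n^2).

8*pi**2*(15 + 64*pi**2)/45

Parseval: a_0^2/2 + Σ_{n≥1} (a_n^2+b_n^2) = (1/(2*pi)) ∫_{-2*pi}^{2*pi} ψ(t)^2 dt = 18 + 104*pi**2/3 + 128*pi**4/5.
Subtract a_0^2/2 = 2*(9 + 8*pi**2)**2/9: Σ (a_n^2+b_n^2) = 8*pi**2*(15 + 64*pi**2)/45.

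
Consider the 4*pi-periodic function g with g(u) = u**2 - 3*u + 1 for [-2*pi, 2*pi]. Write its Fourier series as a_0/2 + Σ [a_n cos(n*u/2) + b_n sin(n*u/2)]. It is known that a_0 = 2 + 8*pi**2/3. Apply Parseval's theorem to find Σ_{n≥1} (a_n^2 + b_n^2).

Parseval: a_0^2/2 + Σ_{n≥1} (a_n^2+b_n^2) = (1/(2*pi)) ∫_{-2*pi}^{2*pi} g(u)^2 du = 2 + 88*pi**2/3 + 32*pi**4/5.
Subtract a_0^2/2 = 2*(3 + 4*pi**2)**2/9: Σ (a_n^2+b_n^2) = pi**2*(24 + 128*pi**2/45).

pi**2*(24 + 128*pi**2/45)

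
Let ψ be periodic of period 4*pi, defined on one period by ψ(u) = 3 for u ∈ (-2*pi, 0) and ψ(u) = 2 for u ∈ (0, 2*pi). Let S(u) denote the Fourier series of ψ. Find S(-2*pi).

At u = -2*pi the one-sided limits are ψ(-2*pi^-) = 2 and ψ(-2*pi^+) = 3.
By Dirichlet's theorem the series converges to their average, [(2) + (3)]/2 = 5/2.

5/2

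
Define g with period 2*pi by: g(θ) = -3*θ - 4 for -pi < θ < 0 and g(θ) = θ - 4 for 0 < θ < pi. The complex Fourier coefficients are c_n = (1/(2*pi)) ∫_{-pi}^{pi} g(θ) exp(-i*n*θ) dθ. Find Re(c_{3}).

-4/(9*pi)

Since g is real-valued, Re(c_{3}) = (1/(2*pi)) ∫_{-pi}^{pi} g(θ) cos(3*θ) dθ = a_{3}/2.
Split the integral at the breakpoints.
Integrating by parts (boundary term plus one more integral), an antiderivative of (-3*θ - 4) cos(3*θ) is -θ*sin(3*θ) - 4*sin(3*θ)/3 - cos(3*θ)/3; evaluating from -pi to 0: ∫_{-pi}^{0} (-3*θ - 4) cos(3*θ) dθ = (-1/3) - (1/3) = -2/3.
Integrating by parts (boundary term plus one more integral), an antiderivative of (θ - 4) cos(3*θ) is θ*sin(3*θ)/3 - 4*sin(3*θ)/3 + cos(3*θ)/9; evaluating from 0 to pi: ∫_{0}^{pi} (θ - 4) cos(3*θ) dθ = (-1/9) - (1/9) = -2/9.
So ∫_{-pi}^{pi} g(θ) cos(3*θ) dθ = -8/9.
Hence Re(c_{3}) = (1/(2*pi))·(-8/9) = -4/(9*pi).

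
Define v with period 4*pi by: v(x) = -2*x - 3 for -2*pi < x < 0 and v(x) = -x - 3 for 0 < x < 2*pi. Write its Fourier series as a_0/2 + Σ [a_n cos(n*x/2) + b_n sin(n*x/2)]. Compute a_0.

a_0 = (1/(2*pi)) ∫_{-2*pi}^{2*pi} v(x) dx = (1/(2*pi)) · (2*pi*(-6 + pi)) = -6 + pi.

-6 + pi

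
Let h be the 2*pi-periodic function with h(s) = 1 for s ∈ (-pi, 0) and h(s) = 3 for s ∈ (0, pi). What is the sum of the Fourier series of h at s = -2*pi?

2

s = -2*pi differs from s = 0 by -1 full period(s), and the series is 2*pi-periodic.
At s = 0 the one-sided limits are h(0^-) = 1 and h(0^+) = 3.
By Dirichlet's theorem the series converges to their average, [(1) + (3)]/2 = 2.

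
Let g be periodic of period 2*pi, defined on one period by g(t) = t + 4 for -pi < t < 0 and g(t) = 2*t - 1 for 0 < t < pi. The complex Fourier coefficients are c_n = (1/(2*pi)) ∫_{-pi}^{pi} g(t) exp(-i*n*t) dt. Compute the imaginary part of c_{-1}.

3/2 - 5/pi

Since g is real-valued, Im(c_{-1}) = -(1/(2*pi)) ∫_{-pi}^{pi} g(t) sin(-t) dt = b_{1}/2.
Split the integral at the breakpoints.
Integrating by parts (boundary term plus one more integral), an antiderivative of (t + 4) sin(-t) is t*cos(t) - sin(t) + 4*cos(t); evaluating from -pi to 0: ∫_{-pi}^{0} (t + 4) sin(-t) dt = (4) - (-4 + pi) = 8 - pi.
Integrating by parts (boundary term plus one more integral), an antiderivative of (2*t - 1) sin(-t) is 2*t*cos(t) - 2*sin(t) - cos(t); evaluating from 0 to pi: ∫_{0}^{pi} (2*t - 1) sin(-t) dt = (1 - 2*pi) - (-1) = 2 - 2*pi.
So ∫_{-pi}^{pi} g(t) sin(-t) dt = 10 - 3*pi.
Hence Im(c_{-1}) = (-1/(2*pi))·(10 - 3*pi) = 3/2 - 5/pi.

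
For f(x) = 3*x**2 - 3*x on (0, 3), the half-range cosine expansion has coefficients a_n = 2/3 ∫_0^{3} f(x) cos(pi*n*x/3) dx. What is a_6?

3/pi**2

a_6 = 2/3 ∫_0^{3} (3*x**2 - 3*x) cos(2*pi*x) dx.
Integrating by parts twice (tabular method), an antiderivative of (3*x**2 - 3*x) cos(2*pi*x) is 3*x**2*sin(2*pi*x)/(2*pi) - 3*x*sin(2*pi*x)/(2*pi) + 3*x*cos(2*pi*x)/(2*pi**2) - 3*sin(2*pi*x)/(4*pi**3) - 3*cos(2*pi*x)/(4*pi**2); evaluating from 0 to 3: ∫_{0}^{3} (3*x**2 - 3*x) cos(2*pi*x) dx = (15/(4*pi**2)) - (-3/(4*pi**2)) = 9/(2*pi**2).
Hence a_6 = (2/3)·(9/(2*pi**2)) = 3/pi**2.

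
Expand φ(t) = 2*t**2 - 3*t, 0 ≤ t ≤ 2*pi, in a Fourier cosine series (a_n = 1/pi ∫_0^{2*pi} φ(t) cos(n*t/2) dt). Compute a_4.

a_4 = 1/pi ∫_0^{2*pi} (2*t**2 - 3*t) cos(2*t) dt.
Integrating by parts twice (tabular method), an antiderivative of (2*t**2 - 3*t) cos(2*t) is t**2*sin(2*t) - 3*t*sin(2*t)/2 + t*cos(2*t) - sin(2*t)/2 - 3*cos(2*t)/4; evaluating from 0 to 2*pi: ∫_{0}^{2*pi} (2*t**2 - 3*t) cos(2*t) dt = (-3/4 + 2*pi) - (-3/4) = 2*pi.
Hence a_4 = (1/pi)·(2*pi) = 2.

2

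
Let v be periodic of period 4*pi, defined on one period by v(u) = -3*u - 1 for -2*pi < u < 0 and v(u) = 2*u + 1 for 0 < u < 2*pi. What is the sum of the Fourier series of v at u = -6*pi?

5*pi

u = -6*pi differs from u = 2*pi by -2 full period(s), and the series is 4*pi-periodic.
At u = 2*pi the one-sided limits are v(2*pi^-) = 1 + 4*pi and v(2*pi^+) = -1 + 6*pi.
By Dirichlet's theorem the series converges to their average, [(1 + 4*pi) + (-1 + 6*pi)]/2 = 5*pi.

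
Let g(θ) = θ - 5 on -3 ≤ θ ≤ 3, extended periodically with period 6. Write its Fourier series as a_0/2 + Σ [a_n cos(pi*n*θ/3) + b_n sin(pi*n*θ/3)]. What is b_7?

b_7 = 1/3 ∫_{-3}^{3} g(θ) sin(7*pi*θ/3) dθ.
Integrating by parts (boundary term plus one more integral), an antiderivative of (θ - 5) sin(7*pi*θ/3) is -3*θ*cos(7*pi*θ/3)/(7*pi) + 9*sin(7*pi*θ/3)/(49*pi**2) + 15*cos(7*pi*θ/3)/(7*pi); evaluating from -3 to 3: ∫_{-3}^{3} (θ - 5) sin(7*pi*θ/3) dθ = (-6/(7*pi)) - (-24/(7*pi)) = 18/(7*pi).
Hence b_7 = (1/3)·(18/(7*pi)) = 6/(7*pi).

6/(7*pi)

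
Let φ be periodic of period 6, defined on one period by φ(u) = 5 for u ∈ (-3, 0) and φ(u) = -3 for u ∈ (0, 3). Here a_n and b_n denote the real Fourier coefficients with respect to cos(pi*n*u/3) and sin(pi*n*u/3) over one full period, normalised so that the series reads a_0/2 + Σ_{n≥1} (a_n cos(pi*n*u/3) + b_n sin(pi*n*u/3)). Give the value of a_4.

0

a_4 = 1/3 ∫_{-3}^{3} φ(u) cos(4*pi*u/3) du.
Split the integral at the breakpoints.
Directly, an antiderivative of (5) cos(4*pi*u/3) is 15*sin(4*pi*u/3)/(4*pi); evaluating from -3 to 0: ∫_{-3}^{0} (5) cos(4*pi*u/3) du = (0) - (0) = 0.
Directly, an antiderivative of (-3) cos(4*pi*u/3) is -9*sin(4*pi*u/3)/(4*pi); evaluating from 0 to 3: ∫_{0}^{3} (-3) cos(4*pi*u/3) du = (0) - (0) = 0.
Summing the pieces and multiplying by (1/3) gives a_4 = 0.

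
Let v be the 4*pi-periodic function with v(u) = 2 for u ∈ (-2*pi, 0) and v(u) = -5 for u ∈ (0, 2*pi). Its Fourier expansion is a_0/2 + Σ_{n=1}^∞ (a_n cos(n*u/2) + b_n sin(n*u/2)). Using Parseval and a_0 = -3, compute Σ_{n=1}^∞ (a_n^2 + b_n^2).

49/2

Parseval: a_0^2/2 + Σ_{n≥1} (a_n^2+b_n^2) = (1/(2*pi)) ∫_{-2*pi}^{2*pi} v(u)^2 du = 29.
Subtract a_0^2/2 = 9/2: Σ (a_n^2+b_n^2) = 49/2.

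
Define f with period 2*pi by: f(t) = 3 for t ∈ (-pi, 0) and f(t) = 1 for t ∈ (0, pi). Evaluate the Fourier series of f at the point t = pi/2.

f is continuous at t = pi/2 with value 1, so the series converges to 1 there.

1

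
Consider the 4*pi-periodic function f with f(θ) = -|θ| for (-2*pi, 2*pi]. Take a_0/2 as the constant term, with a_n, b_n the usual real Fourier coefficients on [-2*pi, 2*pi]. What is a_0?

a_0 = (1/(2*pi)) ∫_{-2*pi}^{2*pi} f(θ) dθ = (1/(2*pi)) · (-4*pi**2) = -2*pi.

-2*pi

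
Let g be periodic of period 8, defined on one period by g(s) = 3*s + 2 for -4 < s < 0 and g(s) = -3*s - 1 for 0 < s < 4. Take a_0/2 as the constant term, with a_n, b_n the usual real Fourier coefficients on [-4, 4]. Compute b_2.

b_2 = 1/4 ∫_{-4}^{4} g(s) sin(pi*s/2) ds.
Split the integral at the breakpoints.
Integrating by parts (boundary term plus one more integral), an antiderivative of (3*s + 2) sin(pi*s/2) is -6*s*cos(pi*s/2)/pi + 12*sin(pi*s/2)/pi**2 - 4*cos(pi*s/2)/pi; evaluating from -4 to 0: ∫_{-4}^{0} (3*s + 2) sin(pi*s/2) ds = (-4/pi) - (20/pi) = -24/pi.
Integrating by parts (boundary term plus one more integral), an antiderivative of (-3*s - 1) sin(pi*s/2) is 6*s*cos(pi*s/2)/pi - 12*sin(pi*s/2)/pi**2 + 2*cos(pi*s/2)/pi; evaluating from 0 to 4: ∫_{0}^{4} (-3*s - 1) sin(pi*s/2) ds = (26/pi) - (2/pi) = 24/pi.
Summing the pieces and multiplying by (1/4) gives b_2 = 0.

0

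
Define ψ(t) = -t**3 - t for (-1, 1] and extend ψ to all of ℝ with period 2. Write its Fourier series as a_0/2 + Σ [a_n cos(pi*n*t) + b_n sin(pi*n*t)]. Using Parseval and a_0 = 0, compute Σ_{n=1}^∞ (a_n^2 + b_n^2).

Parseval: a_0^2/2 + Σ_{n≥1} (a_n^2+b_n^2) = ∫_{-1}^{1} ψ(t)^2 dt = 184/105.
Subtract a_0^2/2 = 0: Σ (a_n^2+b_n^2) = 184/105.

184/105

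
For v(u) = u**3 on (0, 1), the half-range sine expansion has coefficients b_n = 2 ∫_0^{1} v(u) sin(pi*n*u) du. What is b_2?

(3/2 - pi**2)/pi**3

b_2 = 2 ∫_0^{1} (u**3) sin(2*pi*u) du.
Integrating by parts three times (tabular method), an antiderivative of (u**3) sin(2*pi*u) is -u**3*cos(2*pi*u)/(2*pi) + 3*u**2*sin(2*pi*u)/(4*pi**2) + 3*u*cos(2*pi*u)/(4*pi**3) - 3*sin(2*pi*u)/(8*pi**4); evaluating from 0 to 1: ∫_{0}^{1} (u**3) sin(2*pi*u) du = ((3 - 2*pi**2)/(4*pi**3)) - (0) = (3 - 2*pi**2)/(4*pi**3).
Hence b_2 = 2·((3 - 2*pi**2)/(4*pi**3)) = (3/2 - pi**2)/pi**3.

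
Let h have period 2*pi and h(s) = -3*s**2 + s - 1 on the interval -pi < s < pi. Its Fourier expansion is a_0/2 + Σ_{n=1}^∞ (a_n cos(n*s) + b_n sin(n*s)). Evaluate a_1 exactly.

12

a_1 = 1/pi ∫_{-pi}^{pi} h(s) cos(s) ds.
Integrating by parts twice (tabular method), an antiderivative of (-3*s**2 + s - 1) cos(s) is -3*s**2*sin(s) + s*sin(s) - 6*s*cos(s) + 5*sin(s) + cos(s); evaluating from -pi to pi: ∫_{-pi}^{pi} (-3*s**2 + s - 1) cos(s) ds = (-1 + 6*pi) - (-6*pi - 1) = 12*pi.
Hence a_1 = (1/pi)·(12*pi) = 12.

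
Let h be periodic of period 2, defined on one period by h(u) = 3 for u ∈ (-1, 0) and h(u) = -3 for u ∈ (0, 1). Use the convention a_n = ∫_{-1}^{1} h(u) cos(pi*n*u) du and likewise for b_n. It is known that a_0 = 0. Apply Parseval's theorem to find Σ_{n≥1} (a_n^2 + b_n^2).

18

Parseval: a_0^2/2 + Σ_{n≥1} (a_n^2+b_n^2) = ∫_{-1}^{1} h(u)^2 du = 18.
Subtract a_0^2/2 = 0: Σ (a_n^2+b_n^2) = 18.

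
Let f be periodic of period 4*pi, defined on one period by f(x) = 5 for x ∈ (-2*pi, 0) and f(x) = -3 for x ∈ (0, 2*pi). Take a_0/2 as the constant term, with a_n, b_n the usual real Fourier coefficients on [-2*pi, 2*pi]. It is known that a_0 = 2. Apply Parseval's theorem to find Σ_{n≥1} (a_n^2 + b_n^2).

32

Parseval: a_0^2/2 + Σ_{n≥1} (a_n^2+b_n^2) = (1/(2*pi)) ∫_{-2*pi}^{2*pi} f(x)^2 dx = 34.
Subtract a_0^2/2 = 2: Σ (a_n^2+b_n^2) = 32.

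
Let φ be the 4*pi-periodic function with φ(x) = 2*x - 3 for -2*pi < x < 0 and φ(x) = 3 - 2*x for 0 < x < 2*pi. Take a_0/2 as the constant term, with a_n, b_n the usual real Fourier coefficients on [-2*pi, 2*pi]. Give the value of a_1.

16/pi

a_1 = (1/(2*pi)) ∫_{-2*pi}^{2*pi} φ(x) cos(x/2) dx.
Split the integral at the breakpoints.
Integrating by parts (boundary term plus one more integral), an antiderivative of (2*x - 3) cos(x/2) is 4*x*sin(x/2) - 6*sin(x/2) + 8*cos(x/2); evaluating from -2*pi to 0: ∫_{-2*pi}^{0} (2*x - 3) cos(x/2) dx = (8) - (-8) = 16.
Integrating by parts (boundary term plus one more integral), an antiderivative of (3 - 2*x) cos(x/2) is -4*x*sin(x/2) + 6*sin(x/2) - 8*cos(x/2); evaluating from 0 to 2*pi: ∫_{0}^{2*pi} (3 - 2*x) cos(x/2) dx = (8) - (-8) = 16.
Summing the pieces and multiplying by (1/(2*pi)) gives a_1 = 16/pi.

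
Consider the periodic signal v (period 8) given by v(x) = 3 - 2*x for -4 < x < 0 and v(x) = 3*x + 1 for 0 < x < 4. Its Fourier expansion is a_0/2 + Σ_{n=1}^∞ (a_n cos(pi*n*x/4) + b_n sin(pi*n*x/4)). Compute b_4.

b_4 = 1/4 ∫_{-4}^{4} v(x) sin(pi*x) dx.
Split the integral at the breakpoints.
Integrating by parts (boundary term plus one more integral), an antiderivative of (3 - 2*x) sin(pi*x) is 2*x*cos(pi*x)/pi - 2*sin(pi*x)/pi**2 - 3*cos(pi*x)/pi; evaluating from -4 to 0: ∫_{-4}^{0} (3 - 2*x) sin(pi*x) dx = (-3/pi) - (-11/pi) = 8/pi.
Integrating by parts (boundary term plus one more integral), an antiderivative of (3*x + 1) sin(pi*x) is -3*x*cos(pi*x)/pi + 3*sin(pi*x)/pi**2 - cos(pi*x)/pi; evaluating from 0 to 4: ∫_{0}^{4} (3*x + 1) sin(pi*x) dx = (-13/pi) - (-1/pi) = -12/pi.
Summing the pieces and multiplying by (1/4) gives b_4 = -1/pi.

-1/pi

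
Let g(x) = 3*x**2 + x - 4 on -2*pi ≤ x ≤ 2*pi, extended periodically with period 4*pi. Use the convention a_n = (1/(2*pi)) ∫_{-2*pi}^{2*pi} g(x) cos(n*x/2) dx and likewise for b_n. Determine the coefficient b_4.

b_4 = (1/(2*pi)) ∫_{-2*pi}^{2*pi} g(x) sin(2*x) dx.
Integrating by parts twice (tabular method), an antiderivative of (3*x**2 + x - 4) sin(2*x) is -3*x**2*cos(2*x)/2 + 3*x*sin(2*x)/2 - x*cos(2*x)/2 + sin(2*x)/4 + 11*cos(2*x)/4; evaluating from -2*pi to 2*pi: ∫_{-2*pi}^{2*pi} (3*x**2 + x - 4) sin(2*x) dx = (-6*pi**2 - pi + 11/4) - (-6*pi**2 + 11/4 + pi) = -2*pi.
Hence b_4 = (1/(2*pi))·(-2*pi) = -1.

-1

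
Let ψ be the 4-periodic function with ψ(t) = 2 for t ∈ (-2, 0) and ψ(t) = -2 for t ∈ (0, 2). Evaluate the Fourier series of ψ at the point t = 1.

-2

ψ is continuous at t = 1 with value -2, so the series converges to -2 there.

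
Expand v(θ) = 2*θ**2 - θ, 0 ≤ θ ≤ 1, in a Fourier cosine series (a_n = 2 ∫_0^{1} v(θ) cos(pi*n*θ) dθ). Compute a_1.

a_1 = 2 ∫_0^{1} (2*θ**2 - θ) cos(pi*θ) dθ.
Integrating by parts twice (tabular method), an antiderivative of (2*θ**2 - θ) cos(pi*θ) is 2*θ**2*sin(pi*θ)/pi - θ*sin(pi*θ)/pi + 4*θ*cos(pi*θ)/pi**2 - 4*sin(pi*θ)/pi**3 - cos(pi*θ)/pi**2; evaluating from 0 to 1: ∫_{0}^{1} (2*θ**2 - θ) cos(pi*θ) dθ = (-3/pi**2) - (-1/pi**2) = -2/pi**2.
Hence a_1 = 2·(-2/pi**2) = -4/pi**2.

-4/pi**2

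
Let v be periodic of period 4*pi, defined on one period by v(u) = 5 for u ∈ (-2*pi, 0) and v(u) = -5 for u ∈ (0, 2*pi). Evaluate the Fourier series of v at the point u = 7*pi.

u = 7*pi differs from u = -pi by 2 full period(s), and the series is 4*pi-periodic.
v is continuous at u = -pi with value 5, so the series converges to 5 there.

5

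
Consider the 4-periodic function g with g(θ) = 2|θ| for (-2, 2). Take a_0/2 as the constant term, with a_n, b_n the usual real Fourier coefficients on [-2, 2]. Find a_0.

a_0 = 1/2 ∫_{-2}^{2} g(θ) dθ = 1/2 · (8) = 4.

4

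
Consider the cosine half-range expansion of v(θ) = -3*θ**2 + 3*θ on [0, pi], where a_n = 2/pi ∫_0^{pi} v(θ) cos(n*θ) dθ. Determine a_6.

-1/3

a_6 = 2/pi ∫_0^{pi} (-3*θ**2 + 3*θ) cos(6*θ) dθ.
Integrating by parts twice (tabular method), an antiderivative of (-3*θ**2 + 3*θ) cos(6*θ) is -θ**2*sin(6*θ)/2 + θ*sin(6*θ)/2 - θ*cos(6*θ)/6 + sin(6*θ)/36 + cos(6*θ)/12; evaluating from 0 to pi: ∫_{0}^{pi} (-3*θ**2 + 3*θ) cos(6*θ) dθ = (1/12 - pi/6) - (1/12) = -pi/6.
Hence a_6 = (2/pi)·(-pi/6) = -1/3.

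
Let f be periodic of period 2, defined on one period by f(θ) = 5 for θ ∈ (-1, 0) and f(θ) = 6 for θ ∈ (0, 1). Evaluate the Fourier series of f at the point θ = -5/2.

5

θ = -5/2 differs from θ = -1/2 by -1 full period(s), and the series is 2-periodic.
f is continuous at θ = -1/2 with value 5, so the series converges to 5 there.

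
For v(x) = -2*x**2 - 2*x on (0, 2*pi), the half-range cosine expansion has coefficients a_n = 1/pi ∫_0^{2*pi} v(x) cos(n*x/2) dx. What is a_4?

a_4 = 1/pi ∫_0^{2*pi} (-2*x**2 - 2*x) cos(2*x) dx.
Integrating by parts twice (tabular method), an antiderivative of (-2*x**2 - 2*x) cos(2*x) is -x**2*sin(2*x) - x*sin(2*x) - x*cos(2*x) + sin(2*x)/2 - cos(2*x)/2; evaluating from 0 to 2*pi: ∫_{0}^{2*pi} (-2*x**2 - 2*x) cos(2*x) dx = (-2*pi - 1/2) - (-1/2) = -2*pi.
Hence a_4 = (1/pi)·(-2*pi) = -2.

-2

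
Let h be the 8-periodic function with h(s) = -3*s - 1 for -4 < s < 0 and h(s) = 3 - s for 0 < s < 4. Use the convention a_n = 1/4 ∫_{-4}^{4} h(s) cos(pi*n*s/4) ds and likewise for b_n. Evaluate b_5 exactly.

b_5 = 1/4 ∫_{-4}^{4} h(s) sin(5*pi*s/4) ds.
Split the integral at the breakpoints.
Integrating by parts (boundary term plus one more integral), an antiderivative of (-3*s - 1) sin(5*pi*s/4) is 12*s*cos(5*pi*s/4)/(5*pi) - 48*sin(5*pi*s/4)/(25*pi**2) + 4*cos(5*pi*s/4)/(5*pi); evaluating from -4 to 0: ∫_{-4}^{0} (-3*s - 1) sin(5*pi*s/4) ds = (4/(5*pi)) - (44/(5*pi)) = -8/pi.
Integrating by parts (boundary term plus one more integral), an antiderivative of (3 - s) sin(5*pi*s/4) is 4*s*cos(5*pi*s/4)/(5*pi) - 16*sin(5*pi*s/4)/(25*pi**2) - 12*cos(5*pi*s/4)/(5*pi); evaluating from 0 to 4: ∫_{0}^{4} (3 - s) sin(5*pi*s/4) ds = (-4/(5*pi)) - (-12/(5*pi)) = 8/(5*pi).
Summing the pieces and multiplying by (1/4) gives b_5 = -8/(5*pi).

-8/(5*pi)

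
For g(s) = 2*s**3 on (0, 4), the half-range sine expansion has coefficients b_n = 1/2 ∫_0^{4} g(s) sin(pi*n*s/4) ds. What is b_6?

64*(1 - 6*pi**2)/(9*pi**3)

b_6 = 1/2 ∫_0^{4} (2*s**3) sin(3*pi*s/2) ds.
Integrating by parts three times (tabular method), an antiderivative of (2*s**3) sin(3*pi*s/2) is -4*s**3*cos(3*pi*s/2)/(3*pi) + 8*s**2*sin(3*pi*s/2)/(3*pi**2) + 32*s*cos(3*pi*s/2)/(9*pi**3) - 64*sin(3*pi*s/2)/(27*pi**4); evaluating from 0 to 4: ∫_{0}^{4} (2*s**3) sin(3*pi*s/2) ds = (128*(1 - 6*pi**2)/(9*pi**3)) - (0) = 128*(1 - 6*pi**2)/(9*pi**3).
Hence b_6 = (1/2)·(128*(1 - 6*pi**2)/(9*pi**3)) = 64*(1 - 6*pi**2)/(9*pi**3).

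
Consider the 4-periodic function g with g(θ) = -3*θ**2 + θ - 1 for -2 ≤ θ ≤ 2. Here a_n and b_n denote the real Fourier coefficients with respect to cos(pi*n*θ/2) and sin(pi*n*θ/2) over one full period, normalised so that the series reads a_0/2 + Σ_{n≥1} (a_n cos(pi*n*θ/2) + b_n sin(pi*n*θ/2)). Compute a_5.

48/(25*pi**2)

a_5 = 1/2 ∫_{-2}^{2} g(θ) cos(5*pi*θ/2) dθ.
Integrating by parts twice (tabular method), an antiderivative of (-3*θ**2 + θ - 1) cos(5*pi*θ/2) is -6*θ**2*sin(5*pi*θ/2)/(5*pi) + 2*θ*sin(5*pi*θ/2)/(5*pi) - 24*θ*cos(5*pi*θ/2)/(25*pi**2) - 2*sin(5*pi*θ/2)/(5*pi) + 48*sin(5*pi*θ/2)/(125*pi**3) + 4*cos(5*pi*θ/2)/(25*pi**2); evaluating from -2 to 2: ∫_{-2}^{2} (-3*θ**2 + θ - 1) cos(5*pi*θ/2) dθ = (44/(25*pi**2)) - (-52/(25*pi**2)) = 96/(25*pi**2).
Hence a_5 = (1/2)·(96/(25*pi**2)) = 48/(25*pi**2).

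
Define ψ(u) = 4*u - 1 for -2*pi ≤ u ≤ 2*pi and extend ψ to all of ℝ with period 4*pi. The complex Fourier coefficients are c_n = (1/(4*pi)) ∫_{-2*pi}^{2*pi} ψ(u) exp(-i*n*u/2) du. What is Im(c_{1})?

Since ψ is real-valued, Im(c_{1}) = -(1/(4*pi)) ∫_{-2*pi}^{2*pi} ψ(u) sin(u/2) du = -b_{1}/2.
Integrating by parts (boundary term plus one more integral), an antiderivative of (4*u - 1) sin(u/2) is -8*u*cos(u/2) + 16*sin(u/2) + 2*cos(u/2); evaluating from -2*pi to 2*pi: ∫_{-2*pi}^{2*pi} (4*u - 1) sin(u/2) du = (-2 + 16*pi) - (-16*pi - 2) = 32*pi.
Hence Im(c_{1}) = (-1/(4*pi))·(32*pi) = -8.

-8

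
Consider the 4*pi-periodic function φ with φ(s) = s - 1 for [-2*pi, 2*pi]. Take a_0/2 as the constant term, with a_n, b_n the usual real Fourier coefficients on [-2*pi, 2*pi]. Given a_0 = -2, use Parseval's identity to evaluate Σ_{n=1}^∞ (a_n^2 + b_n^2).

Parseval: a_0^2/2 + Σ_{n≥1} (a_n^2+b_n^2) = (1/(2*pi)) ∫_{-2*pi}^{2*pi} φ(s)^2 ds = 2 + 8*pi**2/3.
Subtract a_0^2/2 = 2: Σ (a_n^2+b_n^2) = 8*pi**2/3.

8*pi**2/3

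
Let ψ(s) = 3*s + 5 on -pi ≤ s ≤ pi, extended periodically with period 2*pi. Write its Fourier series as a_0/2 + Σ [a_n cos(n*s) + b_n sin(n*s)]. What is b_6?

b_6 = 1/pi ∫_{-pi}^{pi} ψ(s) sin(6*s) ds.
Integrating by parts (boundary term plus one more integral), an antiderivative of (3*s + 5) sin(6*s) is -s*cos(6*s)/2 + sin(6*s)/12 - 5*cos(6*s)/6; evaluating from -pi to pi: ∫_{-pi}^{pi} (3*s + 5) sin(6*s) ds = (-pi/2 - 5/6) - (-5/6 + pi/2) = -pi.
Hence b_6 = (1/pi)·(-pi) = -1.

-1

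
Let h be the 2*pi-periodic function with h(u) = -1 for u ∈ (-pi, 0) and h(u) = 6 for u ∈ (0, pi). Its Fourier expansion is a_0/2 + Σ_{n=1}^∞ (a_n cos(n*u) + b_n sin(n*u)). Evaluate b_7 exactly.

2/pi

b_7 = 1/pi ∫_{-pi}^{pi} h(u) sin(7*u) du.
Split the integral at the breakpoints.
Directly, an antiderivative of (-1) sin(7*u) is cos(7*u)/7; evaluating from -pi to 0: ∫_{-pi}^{0} (-1) sin(7*u) du = (1/7) - (-1/7) = 2/7.
Directly, an antiderivative of (6) sin(7*u) is -6*cos(7*u)/7; evaluating from 0 to pi: ∫_{0}^{pi} (6) sin(7*u) du = (6/7) - (-6/7) = 12/7.
Summing the pieces and multiplying by (1/pi) gives b_7 = 2/pi.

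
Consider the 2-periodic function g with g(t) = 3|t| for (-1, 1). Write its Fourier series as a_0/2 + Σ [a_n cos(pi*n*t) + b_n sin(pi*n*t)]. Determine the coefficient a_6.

a_6 = ∫_{-1}^{1} g(t) cos(6*pi*t) dt.
g is even and cos(6*pi*t) is even, so the integrand is even and a_6 = 2 ∫_0^{1} g(t) cos(6*pi*t) dt.
Integrating by parts (boundary term plus one more integral), an antiderivative of (3*t) cos(6*pi*t) is t*sin(6*pi*t)/(2*pi) + cos(6*pi*t)/(12*pi**2); evaluating from 0 to 1: ∫_{0}^{1} (3*t) cos(6*pi*t) dt = (1/(12*pi**2)) - (1/(12*pi**2)) = 0.
Hence a_6 = 2·(0) = 0.

0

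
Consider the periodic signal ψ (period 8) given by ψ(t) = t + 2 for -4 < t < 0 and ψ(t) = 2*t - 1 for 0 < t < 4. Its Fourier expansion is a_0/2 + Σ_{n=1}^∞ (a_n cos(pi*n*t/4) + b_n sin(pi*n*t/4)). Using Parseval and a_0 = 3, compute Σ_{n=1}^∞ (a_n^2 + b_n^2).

67/6

Parseval: a_0^2/2 + Σ_{n≥1} (a_n^2+b_n^2) = 1/4 ∫_{-4}^{4} ψ(t)^2 dt = 47/3.
Subtract a_0^2/2 = 9/2: Σ (a_n^2+b_n^2) = 67/6.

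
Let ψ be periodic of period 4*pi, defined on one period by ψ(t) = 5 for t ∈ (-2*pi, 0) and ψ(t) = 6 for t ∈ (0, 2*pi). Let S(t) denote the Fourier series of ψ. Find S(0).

At t = 0 the one-sided limits are ψ(0^-) = 5 and ψ(0^+) = 6.
By Dirichlet's theorem the series converges to their average, [(5) + (6)]/2 = 11/2.

11/2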